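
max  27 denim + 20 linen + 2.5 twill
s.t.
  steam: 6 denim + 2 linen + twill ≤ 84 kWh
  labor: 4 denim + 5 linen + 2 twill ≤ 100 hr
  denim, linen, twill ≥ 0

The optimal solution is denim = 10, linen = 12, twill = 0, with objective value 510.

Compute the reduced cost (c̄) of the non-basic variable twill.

At the optimum: steam uses 84 of 84 (binding); labor uses 100 of 100 (binding).
Dual feasibility on the basic columns requires 6·y_steam + 4·y_labor = 27, 2·y_steam + 5·y_labor = 20.
→ y_steam = 2.5 and y_labor = 3.
Reduced cost of twill: c₃ − yᵀa₃ = 2.5 − (2.5·1 + 3·2) = 2.5 − 8.5 = -6.

-6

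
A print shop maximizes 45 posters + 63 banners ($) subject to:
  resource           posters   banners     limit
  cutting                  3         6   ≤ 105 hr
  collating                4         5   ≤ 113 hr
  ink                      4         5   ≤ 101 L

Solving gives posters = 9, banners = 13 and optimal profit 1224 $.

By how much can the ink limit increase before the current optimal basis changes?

Binding constraints: cutting, ink. The basis is B = [[3,6],[4,5]] with det -9.
Per unit increase in ink, x* moves by d = (0.6667, -0.3333).
The basis stays optimal until collating becomes binding; allowable increase = 12 L.

12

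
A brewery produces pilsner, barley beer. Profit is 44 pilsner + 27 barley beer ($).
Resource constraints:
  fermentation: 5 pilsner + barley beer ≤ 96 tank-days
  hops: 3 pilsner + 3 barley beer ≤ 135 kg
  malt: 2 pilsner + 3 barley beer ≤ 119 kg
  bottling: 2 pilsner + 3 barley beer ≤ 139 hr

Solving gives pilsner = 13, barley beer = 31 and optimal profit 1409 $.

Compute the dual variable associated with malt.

At the optimum: fermentation uses 96 of 96 (binding); hops uses 132 of 135 (slack = 3); malt uses 119 of 119 (binding); bottling uses 119 of 139 (slack = 20).
Slack constraints have shadow price 0 (complementary slackness).
From A_Bᵀ y = c: 5·y_fermentation + 2·y_malt = 44; 1·y_fermentation + 3·y_malt = 27.
→ y_fermentation = 6 and y_malt = 7.
Shadow price of malt = 7.

7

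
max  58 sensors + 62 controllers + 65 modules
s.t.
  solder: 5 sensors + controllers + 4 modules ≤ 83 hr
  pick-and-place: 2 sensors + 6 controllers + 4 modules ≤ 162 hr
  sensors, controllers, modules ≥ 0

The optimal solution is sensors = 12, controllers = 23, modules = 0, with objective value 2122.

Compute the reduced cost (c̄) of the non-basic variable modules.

-3

At the optimum: solder uses 83 of 83 (binding); pick-and-place uses 162 of 162 (binding).
The binding rows give the dual system: 5·y_solder + 2·y_pick-and-place = 58 and 1·y_solder + 6·y_pick-and-place = 62.
This yields shadow prices y_solder = 8, y_pick-and-place = 9.
Reduced cost of modules: c₃ − yᵀa₃ = 65 − (8·4 + 9·4) = 65 − 68 = -3.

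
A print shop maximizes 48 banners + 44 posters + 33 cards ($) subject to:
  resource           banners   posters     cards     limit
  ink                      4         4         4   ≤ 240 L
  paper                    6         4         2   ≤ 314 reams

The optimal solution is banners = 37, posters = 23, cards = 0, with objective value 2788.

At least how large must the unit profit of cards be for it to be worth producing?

Both ink and paper are binding at x*.
Dual feasibility on the basic columns requires 4·y_ink + 6·y_paper = 48, 4·y_ink + 4·y_paper = 44.
This yields shadow prices y_ink = 9, y_paper = 2.
cards enters the basis when its profit ≥ yᵀa₃ = 9·4 + 2·2 = 40.

40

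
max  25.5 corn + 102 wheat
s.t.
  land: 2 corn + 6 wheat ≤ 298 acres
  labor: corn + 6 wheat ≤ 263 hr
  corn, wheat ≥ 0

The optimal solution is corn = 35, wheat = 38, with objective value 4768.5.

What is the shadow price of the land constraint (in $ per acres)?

8.5

Check each constraint at x*: land 298/298 (tight); labor 263/263 (tight).
The binding rows give the dual system: 2·y_land + 1·y_labor = 25.5 and 6·y_land + 6·y_labor = 102.
Solving: y_land = 8.5, y_labor = 8.5.
Shadow price of land = 8.5.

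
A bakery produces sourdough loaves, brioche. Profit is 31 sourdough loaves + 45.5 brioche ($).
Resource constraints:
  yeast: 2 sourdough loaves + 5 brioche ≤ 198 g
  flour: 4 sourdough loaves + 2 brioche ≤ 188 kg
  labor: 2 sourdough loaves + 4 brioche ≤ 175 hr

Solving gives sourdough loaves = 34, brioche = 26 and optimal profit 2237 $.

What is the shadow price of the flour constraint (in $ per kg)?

Check each constraint at x*: yeast 198/198 (tight); flour 188/188 (tight); labor 172/175 (slack 3).
Since labor is not tight, its dual is 0.
Dual feasibility on the basic columns requires 2·y_yeast + 4·y_flour = 31, 5·y_yeast + 2·y_flour = 45.5.
Solving: y_yeast = 7.5, y_flour = 4.
Shadow price of flour = 4.

4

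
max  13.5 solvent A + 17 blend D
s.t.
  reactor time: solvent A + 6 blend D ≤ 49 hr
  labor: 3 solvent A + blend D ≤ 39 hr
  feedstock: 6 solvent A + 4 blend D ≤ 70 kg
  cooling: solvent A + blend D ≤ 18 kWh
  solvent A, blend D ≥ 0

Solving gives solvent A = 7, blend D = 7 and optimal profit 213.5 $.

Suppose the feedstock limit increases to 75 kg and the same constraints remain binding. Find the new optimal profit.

Binding: reactor time and feedstock. Non-binding: labor (11 unused), cooling (4 unused).
Slack constraints have shadow price 0 (complementary slackness).
Dual feasibility on the basic columns requires 1·y_reactor time + 6·y_feedstock = 13.5, 6·y_reactor time + 4·y_feedstock = 17.
→ y_reactor time = 1.5 and y_feedstock = 2.
Δz = y_feedstock·Δb = 2 × (5) = 10, so new z* = 213.5 + 10 = 223.5.

223.5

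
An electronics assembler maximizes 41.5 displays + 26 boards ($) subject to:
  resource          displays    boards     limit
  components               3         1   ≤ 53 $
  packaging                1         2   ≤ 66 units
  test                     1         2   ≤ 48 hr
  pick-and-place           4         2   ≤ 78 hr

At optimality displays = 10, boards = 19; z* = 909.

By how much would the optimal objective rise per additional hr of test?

Binding: test and pick-and-place. Non-binding: components (4 unused), packaging (18 unused).
By complementary slackness, y = 0 for the non-binding constraints.
The binding rows give the dual system: 1·y_test + 4·y_pick-and-place = 41.5 and 2·y_test + 2·y_pick-and-place = 26.
This yields shadow prices y_test = 3.5, y_pick-and-place = 9.5.
Shadow price of test = 3.5.

3.5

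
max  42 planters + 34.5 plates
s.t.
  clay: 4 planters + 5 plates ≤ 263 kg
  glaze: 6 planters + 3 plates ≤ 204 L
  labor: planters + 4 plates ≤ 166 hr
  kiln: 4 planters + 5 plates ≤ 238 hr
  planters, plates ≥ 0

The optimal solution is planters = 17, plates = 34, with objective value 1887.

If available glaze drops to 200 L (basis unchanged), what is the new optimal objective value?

1871

Binding: glaze and kiln. Non-binding: clay (25 unused), labor (13 unused).
By complementary slackness, y = 0 for the non-binding constraints.
From A_Bᵀ y = c: 6·y_glaze + 4·y_kiln = 42; 3·y_glaze + 5·y_kiln = 34.5.
Solving: y_glaze = 4, y_kiln = 4.5.
Δz = y_glaze·Δb = 4 × (-4) = -16, so new z* = 1887 − 16 = 1871.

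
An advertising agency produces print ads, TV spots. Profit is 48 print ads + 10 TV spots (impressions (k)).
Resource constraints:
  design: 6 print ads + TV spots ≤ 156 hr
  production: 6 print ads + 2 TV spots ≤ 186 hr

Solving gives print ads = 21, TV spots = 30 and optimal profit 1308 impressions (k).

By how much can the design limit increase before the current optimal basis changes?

Binding constraints: design, production. The basis is B = [[6,1],[6,2]] with det 6.
Per unit increase in design, x* moves by d = (0.3333, -1).
The basis stays optimal until TV spots reaches 0; allowable increase = 30 hr.

30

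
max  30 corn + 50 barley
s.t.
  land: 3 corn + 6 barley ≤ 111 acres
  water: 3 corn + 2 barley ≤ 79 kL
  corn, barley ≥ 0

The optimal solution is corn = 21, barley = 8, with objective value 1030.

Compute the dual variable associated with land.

7.5

At the optimum: land uses 111 of 111 (binding); water uses 79 of 79 (binding).
The binding rows give the dual system: 3·y_land + 3·y_water = 30 and 6·y_land + 2·y_water = 50.
→ y_land = 7.5 and y_water = 2.5.
Shadow price of land = 7.5.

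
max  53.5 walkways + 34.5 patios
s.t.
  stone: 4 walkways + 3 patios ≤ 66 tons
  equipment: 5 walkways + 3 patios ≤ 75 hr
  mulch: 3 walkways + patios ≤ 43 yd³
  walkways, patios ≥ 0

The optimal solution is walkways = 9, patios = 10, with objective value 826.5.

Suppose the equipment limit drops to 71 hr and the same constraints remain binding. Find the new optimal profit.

At the optimum: stone uses 66 of 66 (binding); equipment uses 75 of 75 (binding); mulch uses 37 of 43 (slack = 6).
Slack constraints have shadow price 0 (complementary slackness).
The binding rows give the dual system: 4·y_stone + 5·y_equipment = 53.5 and 3·y_stone + 3·y_equipment = 34.5.
Solving: y_stone = 4, y_equipment = 7.5.
Δz = y_equipment·Δb = 7.5 × (-4) = -30, so new z* = 826.5 − 30 = 796.5.

796.5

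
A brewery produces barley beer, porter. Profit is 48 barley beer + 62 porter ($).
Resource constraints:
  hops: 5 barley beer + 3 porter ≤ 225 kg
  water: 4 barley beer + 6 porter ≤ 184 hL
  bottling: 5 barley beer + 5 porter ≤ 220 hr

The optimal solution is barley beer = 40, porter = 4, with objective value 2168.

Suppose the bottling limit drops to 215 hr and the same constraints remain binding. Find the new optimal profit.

Check each constraint at x*: hops 212/225 (slack 13); water 184/184 (tight); bottling 220/220 (tight).
Slack constraints have shadow price 0 (complementary slackness).
Dual feasibility on the basic columns requires 4·y_water + 5·y_bottling = 48, 6·y_water + 5·y_bottling = 62.
→ y_water = 7 and y_bottling = 4.
Δz = y_bottling·Δb = 4 × (-5) = -20, so new z* = 2168 − 20 = 2148.

2148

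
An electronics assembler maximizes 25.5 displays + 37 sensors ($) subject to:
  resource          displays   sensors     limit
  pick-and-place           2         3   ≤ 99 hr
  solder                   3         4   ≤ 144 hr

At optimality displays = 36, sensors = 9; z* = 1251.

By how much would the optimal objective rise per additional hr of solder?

At the optimum: pick-and-place uses 99 of 99 (binding); solder uses 144 of 144 (binding).
From A_Bᵀ y = c: 2·y_pick-and-place + 3·y_solder = 25.5; 3·y_pick-and-place + 4·y_solder = 37.
→ y_pick-and-place = 9 and y_solder = 2.5.
Shadow price of solder = 2.5.

2.5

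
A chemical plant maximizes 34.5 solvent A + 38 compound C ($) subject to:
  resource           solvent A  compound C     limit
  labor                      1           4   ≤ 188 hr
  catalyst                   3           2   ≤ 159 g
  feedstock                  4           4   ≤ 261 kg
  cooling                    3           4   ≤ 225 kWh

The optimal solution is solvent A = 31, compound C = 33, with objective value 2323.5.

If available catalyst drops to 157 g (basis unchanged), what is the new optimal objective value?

2315.5

Check each constraint at x*: labor 163/188 (slack 25); catalyst 159/159 (tight); feedstock 256/261 (slack 5); cooling 225/225 (tight).
Slack constraints have shadow price 0 (complementary slackness).
The binding rows give the dual system: 3·y_catalyst + 3·y_cooling = 34.5 and 2·y_catalyst + 4·y_cooling = 38.
→ y_catalyst = 4 and y_cooling = 7.5.
Δz = y_catalyst·Δb = 4 × (-2) = -8, so new z* = 2323.5 − 8 = 2315.5.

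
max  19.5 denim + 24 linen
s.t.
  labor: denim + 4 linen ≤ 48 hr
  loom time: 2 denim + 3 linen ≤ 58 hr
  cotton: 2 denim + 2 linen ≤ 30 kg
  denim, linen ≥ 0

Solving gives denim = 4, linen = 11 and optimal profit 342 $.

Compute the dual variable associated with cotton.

9

Binding: labor and cotton. Non-binding: loom time (17 unused).
By complementary slackness, y = 0 for the non-binding constraint.
Dual feasibility on the basic columns requires 1·y_labor + 2·y_cotton = 19.5, 4·y_labor + 2·y_cotton = 24.
This yields shadow prices y_labor = 1.5, y_cotton = 9.
Shadow price of cotton = 9.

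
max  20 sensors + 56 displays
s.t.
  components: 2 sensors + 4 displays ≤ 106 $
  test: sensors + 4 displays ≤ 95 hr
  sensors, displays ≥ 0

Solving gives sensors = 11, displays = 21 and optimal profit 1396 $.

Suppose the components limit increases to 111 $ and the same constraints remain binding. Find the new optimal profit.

1426

Both components and test are binding at x*.
Dual feasibility on the basic columns requires 2·y_components + 1·y_test = 20, 4·y_components + 4·y_test = 56.
This yields shadow prices y_components = 6, y_test = 8.
Δz = y_components·Δb = 6 × (5) = 30, so new z* = 1396 + 30 = 1426.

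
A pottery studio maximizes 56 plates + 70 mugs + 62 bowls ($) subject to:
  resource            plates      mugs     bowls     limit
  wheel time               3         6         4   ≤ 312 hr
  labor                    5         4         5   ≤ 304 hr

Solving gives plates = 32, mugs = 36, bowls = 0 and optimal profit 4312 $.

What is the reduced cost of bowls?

-1

Both wheel time and labor are binding at x*.
The binding rows give the dual system: 3·y_wheel time + 5·y_labor = 56 and 6·y_wheel time + 4·y_labor = 70.
This yields shadow prices y_wheel time = 7, y_labor = 7.
Reduced cost of bowls: c₃ − yᵀa₃ = 62 − (7·4 + 7·5) = 62 − 63 = -1.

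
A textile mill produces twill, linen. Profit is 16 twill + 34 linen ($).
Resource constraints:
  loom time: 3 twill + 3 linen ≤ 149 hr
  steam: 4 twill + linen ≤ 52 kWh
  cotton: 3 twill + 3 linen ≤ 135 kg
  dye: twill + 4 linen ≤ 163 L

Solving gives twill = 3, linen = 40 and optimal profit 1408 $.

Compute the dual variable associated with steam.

2

Binding: steam and dye. Non-binding: loom time (20 unused), cotton (6 unused).
Since loom time, cotton are not tight, their duals are 0.
The binding rows give the dual system: 4·y_steam + 1·y_dye = 16 and 1·y_steam + 4·y_dye = 34.
This yields shadow prices y_steam = 2, y_dye = 8.
Shadow price of steam = 2.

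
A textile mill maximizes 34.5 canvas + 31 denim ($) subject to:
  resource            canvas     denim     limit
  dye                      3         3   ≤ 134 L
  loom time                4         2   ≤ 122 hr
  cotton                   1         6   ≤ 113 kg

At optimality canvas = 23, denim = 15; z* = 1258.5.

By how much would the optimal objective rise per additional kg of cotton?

Check each constraint at x*: dye 114/134 (slack 20); loom time 122/122 (tight); cotton 113/113 (tight).
Slack constraints have shadow price 0 (complementary slackness).
Dual feasibility on the basic columns requires 4·y_loom time + 1·y_cotton = 34.5, 2·y_loom time + 6·y_cotton = 31.
→ y_loom time = 8 and y_cotton = 2.5.
Shadow price of cotton = 2.5.

2.5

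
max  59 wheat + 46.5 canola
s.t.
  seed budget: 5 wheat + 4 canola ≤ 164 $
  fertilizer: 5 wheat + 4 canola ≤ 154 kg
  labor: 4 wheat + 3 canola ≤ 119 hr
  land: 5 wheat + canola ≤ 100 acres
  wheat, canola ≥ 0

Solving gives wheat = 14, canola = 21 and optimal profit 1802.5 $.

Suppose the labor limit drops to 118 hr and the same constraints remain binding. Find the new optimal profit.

At the optimum: seed budget uses 154 of 164 (slack = 10); fertilizer uses 154 of 154 (binding); labor uses 119 of 119 (binding); land uses 91 of 100 (slack = 9).
Slack constraints have shadow price 0 (complementary slackness).
From A_Bᵀ y = c: 5·y_fertilizer + 4·y_labor = 59; 4·y_fertilizer + 3·y_labor = 46.5.
This yields shadow prices y_fertilizer = 9, y_labor = 3.5.
Δz = y_labor·Δb = 3.5 × (-1) = -3.5, so new z* = 1802.5 − 3.5 = 1799.

1799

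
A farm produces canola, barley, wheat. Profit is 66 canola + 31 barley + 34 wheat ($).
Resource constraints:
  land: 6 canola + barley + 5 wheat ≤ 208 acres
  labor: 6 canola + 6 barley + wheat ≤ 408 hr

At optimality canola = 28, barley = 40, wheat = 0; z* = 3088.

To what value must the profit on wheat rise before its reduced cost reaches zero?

39

At the optimum: land uses 208 of 208 (binding); labor uses 408 of 408 (binding).
The binding rows give the dual system: 6·y_land + 6·y_labor = 66 and 1·y_land + 6·y_labor = 31.
Solving: y_land = 7, y_labor = 4.
wheat enters the basis when its profit ≥ yᵀa₃ = 7·5 + 4·1 = 39.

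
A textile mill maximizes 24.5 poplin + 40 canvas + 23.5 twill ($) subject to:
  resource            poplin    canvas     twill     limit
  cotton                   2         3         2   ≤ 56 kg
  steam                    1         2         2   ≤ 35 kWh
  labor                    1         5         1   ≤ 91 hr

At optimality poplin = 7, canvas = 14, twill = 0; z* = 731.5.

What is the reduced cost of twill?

At the optimum: cotton uses 56 of 56 (binding); steam uses 35 of 35 (binding); labor uses 77 of 91 (slack = 14).
By complementary slackness, y = 0 for the non-binding constraint.
Dual feasibility on the basic columns requires 2·y_cotton + 1·y_steam = 24.5, 3·y_cotton + 2·y_steam = 40.
Solving: y_cotton = 9, y_steam = 6.5.
Reduced cost of twill: c₃ − yᵀa₃ = 23.5 − (9·2 + 6.5·2) = 23.5 − 31 = -7.5.

-7.5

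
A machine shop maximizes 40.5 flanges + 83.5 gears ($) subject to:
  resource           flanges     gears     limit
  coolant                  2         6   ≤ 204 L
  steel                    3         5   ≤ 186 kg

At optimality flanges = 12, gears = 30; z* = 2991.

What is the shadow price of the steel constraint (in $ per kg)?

Check each constraint at x*: coolant 204/204 (tight); steel 186/186 (tight).
The binding rows give the dual system: 2·y_coolant + 3·y_steel = 40.5 and 6·y_coolant + 5·y_steel = 83.5.
Solving: y_coolant = 6, y_steel = 9.5.
Shadow price of steel = 9.5.

9.5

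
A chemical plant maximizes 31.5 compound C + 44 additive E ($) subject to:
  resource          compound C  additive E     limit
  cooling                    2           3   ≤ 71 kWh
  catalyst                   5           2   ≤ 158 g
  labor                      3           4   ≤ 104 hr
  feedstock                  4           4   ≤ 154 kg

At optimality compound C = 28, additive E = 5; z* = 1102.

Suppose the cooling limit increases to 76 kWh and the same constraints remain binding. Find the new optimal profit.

At the optimum: cooling uses 71 of 71 (binding); catalyst uses 150 of 158 (slack = 8); labor uses 104 of 104 (binding); feedstock uses 132 of 154 (slack = 22).
By complementary slackness, y = 0 for the non-binding constraints.
Dual feasibility on the basic columns requires 2·y_cooling + 3·y_labor = 31.5, 3·y_cooling + 4·y_labor = 44.
→ y_cooling = 6 and y_labor = 6.5.
Δz = y_cooling·Δb = 6 × (5) = 30, so new z* = 1102 + 30 = 1132.

1132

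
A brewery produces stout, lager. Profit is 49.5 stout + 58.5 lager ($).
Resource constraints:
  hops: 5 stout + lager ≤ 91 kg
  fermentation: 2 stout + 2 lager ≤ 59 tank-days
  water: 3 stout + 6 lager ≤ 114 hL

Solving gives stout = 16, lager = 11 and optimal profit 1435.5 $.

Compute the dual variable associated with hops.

4.5

At the optimum: hops uses 91 of 91 (binding); fermentation uses 54 of 59 (slack = 5); water uses 114 of 114 (binding).
By complementary slackness, y = 0 for the non-binding constraint.
From A_Bᵀ y = c: 5·y_hops + 3·y_water = 49.5; 1·y_hops + 6·y_water = 58.5.
Solving: y_hops = 4.5, y_water = 9.
Shadow price of hops = 4.5.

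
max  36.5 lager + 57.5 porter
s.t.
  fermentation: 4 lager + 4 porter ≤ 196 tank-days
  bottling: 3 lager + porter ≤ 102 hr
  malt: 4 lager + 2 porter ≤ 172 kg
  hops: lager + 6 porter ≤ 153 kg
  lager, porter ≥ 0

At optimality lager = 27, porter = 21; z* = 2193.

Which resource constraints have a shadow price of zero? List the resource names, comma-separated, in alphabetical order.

fermentation: 192/196 (slack 4)
bottling: 102/102 (binding)
malt: 150/172 (slack 22)
hops: 153/153 (binding)
By complementary slackness, a constraint with positive slack has shadow price 0 → fermentation, malt.

fermentation, malt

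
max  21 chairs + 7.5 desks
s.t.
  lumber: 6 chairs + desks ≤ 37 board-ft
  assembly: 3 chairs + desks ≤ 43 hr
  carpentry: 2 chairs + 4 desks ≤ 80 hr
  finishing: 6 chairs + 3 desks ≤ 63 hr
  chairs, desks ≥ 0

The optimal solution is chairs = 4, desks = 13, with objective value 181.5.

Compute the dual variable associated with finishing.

2

Check each constraint at x*: lumber 37/37 (tight); assembly 25/43 (slack 18); carpentry 60/80 (slack 20); finishing 63/63 (tight).
Slack constraints have shadow price 0 (complementary slackness).
The binding rows give the dual system: 6·y_lumber + 6·y_finishing = 21 and 1·y_lumber + 3·y_finishing = 7.5.
Solving: y_lumber = 1.5, y_finishing = 2.
Shadow price of finishing = 2.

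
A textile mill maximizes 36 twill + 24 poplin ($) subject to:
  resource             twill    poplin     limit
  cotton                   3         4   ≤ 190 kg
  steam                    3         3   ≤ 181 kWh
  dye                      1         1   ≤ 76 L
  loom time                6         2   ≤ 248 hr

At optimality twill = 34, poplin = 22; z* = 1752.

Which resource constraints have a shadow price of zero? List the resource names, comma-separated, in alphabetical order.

cotton: 190/190 (binding)
steam: 168/181 (slack 13)
dye: 56/76 (slack 20)
loom time: 248/248 (binding)
By complementary slackness, a constraint with positive slack has shadow price 0 → dye, steam.

dye, steam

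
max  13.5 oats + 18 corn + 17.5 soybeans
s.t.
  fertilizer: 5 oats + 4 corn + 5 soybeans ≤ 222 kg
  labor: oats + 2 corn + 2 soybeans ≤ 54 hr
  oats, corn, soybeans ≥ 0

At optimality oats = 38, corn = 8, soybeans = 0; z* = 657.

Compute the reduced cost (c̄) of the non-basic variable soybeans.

-2

Check each constraint at x*: fertilizer 222/222 (tight); labor 54/54 (tight).
The binding rows give the dual system: 5·y_fertilizer + 1·y_labor = 13.5 and 4·y_fertilizer + 2·y_labor = 18.
Solving: y_fertilizer = 1.5, y_labor = 6.
Reduced cost of soybeans: c₃ − yᵀa₃ = 17.5 − (1.5·5 + 6·2) = 17.5 − 19.5 = -2.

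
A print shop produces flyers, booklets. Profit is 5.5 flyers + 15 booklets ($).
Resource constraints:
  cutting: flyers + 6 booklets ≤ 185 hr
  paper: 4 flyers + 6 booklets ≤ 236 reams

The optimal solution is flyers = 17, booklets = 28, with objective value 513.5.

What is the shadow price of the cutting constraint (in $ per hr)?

1.5

At the optimum: cutting uses 185 of 185 (binding); paper uses 236 of 236 (binding).
Dual feasibility on the basic columns requires 1·y_cutting + 4·y_paper = 5.5, 6·y_cutting + 6·y_paper = 15.
Solving: y_cutting = 1.5, y_paper = 1.
Shadow price of cutting = 1.5.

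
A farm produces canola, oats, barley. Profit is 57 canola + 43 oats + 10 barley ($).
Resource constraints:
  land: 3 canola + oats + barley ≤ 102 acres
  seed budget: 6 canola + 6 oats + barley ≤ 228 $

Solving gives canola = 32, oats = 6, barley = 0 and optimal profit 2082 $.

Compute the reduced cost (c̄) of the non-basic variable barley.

-3

Check each constraint at x*: land 102/102 (tight); seed budget 228/228 (tight).
From A_Bᵀ y = c: 3·y_land + 6·y_seed budget = 57; 1·y_land + 6·y_seed budget = 43.
Solving: y_land = 7, y_seed budget = 6.
Reduced cost of barley: c₃ − yᵀa₃ = 10 − (7·1 + 6·1) = 10 − 13 = -3.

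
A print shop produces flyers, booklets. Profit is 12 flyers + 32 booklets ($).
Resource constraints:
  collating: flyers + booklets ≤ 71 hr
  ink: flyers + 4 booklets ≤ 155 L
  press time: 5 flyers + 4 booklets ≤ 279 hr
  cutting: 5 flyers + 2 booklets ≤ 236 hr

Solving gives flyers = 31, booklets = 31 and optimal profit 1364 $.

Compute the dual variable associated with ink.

Binding: ink and press time. Non-binding: collating (9 unused), cutting (19 unused).
Slack constraints have shadow price 0 (complementary slackness).
The binding rows give the dual system: 1·y_ink + 5·y_press time = 12 and 4·y_ink + 4·y_press time = 32.
Solving: y_ink = 7, y_press time = 1.
Shadow price of ink = 7.

7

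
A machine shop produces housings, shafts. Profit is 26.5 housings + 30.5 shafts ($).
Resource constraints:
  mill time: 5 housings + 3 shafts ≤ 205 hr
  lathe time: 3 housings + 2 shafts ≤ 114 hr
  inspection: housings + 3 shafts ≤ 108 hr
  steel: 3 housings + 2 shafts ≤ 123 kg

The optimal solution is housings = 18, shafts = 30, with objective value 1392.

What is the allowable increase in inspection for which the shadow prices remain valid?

Binding constraints: lathe time, inspection. The basis is B = [[3,2],[1,3]] with det 7.
Per unit increase in inspection, x* moves by d = (-0.2857, 0.4286).
The basis stays optimal until housings reaches 0; allowable increase = 63 hr.

63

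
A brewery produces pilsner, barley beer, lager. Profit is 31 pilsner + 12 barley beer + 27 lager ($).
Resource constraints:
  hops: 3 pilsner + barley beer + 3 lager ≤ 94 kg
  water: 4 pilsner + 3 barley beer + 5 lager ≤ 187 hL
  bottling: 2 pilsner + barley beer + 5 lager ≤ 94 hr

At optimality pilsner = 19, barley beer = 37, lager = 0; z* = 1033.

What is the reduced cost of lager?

-5

Binding: hops and water. Non-binding: bottling (19 unused).
By complementary slackness, y = 0 for the non-binding constraint.
The binding rows give the dual system: 3·y_hops + 4·y_water = 31 and 1·y_hops + 3·y_water = 12.
→ y_hops = 9 and y_water = 1.
Reduced cost of lager: c₃ − yᵀa₃ = 27 − (9·3 + 1·5) = 27 − 32 = -5.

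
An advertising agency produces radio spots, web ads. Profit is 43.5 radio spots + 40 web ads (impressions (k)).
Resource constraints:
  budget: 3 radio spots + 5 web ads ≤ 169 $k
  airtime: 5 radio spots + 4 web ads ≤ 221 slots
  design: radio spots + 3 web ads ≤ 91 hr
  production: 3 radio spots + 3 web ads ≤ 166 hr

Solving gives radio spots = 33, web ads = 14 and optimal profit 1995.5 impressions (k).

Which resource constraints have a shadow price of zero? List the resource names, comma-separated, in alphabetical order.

design, production

budget: 169/169 (binding)
airtime: 221/221 (binding)
design: 75/91 (slack 16)
production: 141/166 (slack 25)
By complementary slackness, a constraint with positive slack has shadow price 0 → design, production.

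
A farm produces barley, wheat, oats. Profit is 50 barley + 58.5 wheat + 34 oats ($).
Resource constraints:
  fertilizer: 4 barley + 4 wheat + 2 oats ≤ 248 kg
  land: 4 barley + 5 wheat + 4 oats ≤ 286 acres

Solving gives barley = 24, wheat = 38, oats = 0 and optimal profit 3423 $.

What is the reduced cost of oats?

-8

At the optimum: fertilizer uses 248 of 248 (binding); land uses 286 of 286 (binding).
Dual feasibility on the basic columns requires 4·y_fertilizer + 4·y_land = 50, 4·y_fertilizer + 5·y_land = 58.5.
This yields shadow prices y_fertilizer = 4, y_land = 8.5.
Reduced cost of oats: c₃ − yᵀa₃ = 34 − (4·2 + 8.5·4) = 34 − 42 = -8.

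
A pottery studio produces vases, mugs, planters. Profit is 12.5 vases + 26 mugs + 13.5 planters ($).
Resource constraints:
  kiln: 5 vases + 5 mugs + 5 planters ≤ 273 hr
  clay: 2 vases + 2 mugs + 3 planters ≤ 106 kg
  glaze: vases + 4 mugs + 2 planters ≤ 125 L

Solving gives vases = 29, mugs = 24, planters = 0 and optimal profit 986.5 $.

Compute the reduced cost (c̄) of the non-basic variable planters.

At the optimum: kiln uses 265 of 273 (slack = 8); clay uses 106 of 106 (binding); glaze uses 125 of 125 (binding).
Since kiln is not tight, its dual is 0.
Dual feasibility on the basic columns requires 2·y_clay + 1·y_glaze = 12.5, 2·y_clay + 4·y_glaze = 26.
Solving: y_clay = 4, y_glaze = 4.5.
Reduced cost of planters: c₃ − yᵀa₃ = 13.5 − (4·3 + 4.5·2) = 13.5 − 21 = -7.5.

-7.5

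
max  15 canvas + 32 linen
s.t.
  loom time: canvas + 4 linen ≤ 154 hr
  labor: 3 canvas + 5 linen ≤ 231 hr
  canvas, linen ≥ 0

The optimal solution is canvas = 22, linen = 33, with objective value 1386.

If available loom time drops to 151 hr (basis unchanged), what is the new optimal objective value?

1377

Check each constraint at x*: loom time 154/154 (tight); labor 231/231 (tight).
The binding rows give the dual system: 1·y_loom time + 3·y_labor = 15 and 4·y_loom time + 5·y_labor = 32.
→ y_loom time = 3 and y_labor = 4.
Δz = y_loom time·Δb = 3 × (-3) = -9, so new z* = 1386 − 9 = 1377.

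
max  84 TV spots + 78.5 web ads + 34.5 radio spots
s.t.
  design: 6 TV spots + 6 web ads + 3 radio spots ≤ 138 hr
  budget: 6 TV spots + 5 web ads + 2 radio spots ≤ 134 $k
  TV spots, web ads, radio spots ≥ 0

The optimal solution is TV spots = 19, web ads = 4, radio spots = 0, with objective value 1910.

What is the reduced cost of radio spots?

-2

Check each constraint at x*: design 138/138 (tight); budget 134/134 (tight).
From A_Bᵀ y = c: 6·y_design + 6·y_budget = 84; 6·y_design + 5·y_budget = 78.5.
This yields shadow prices y_design = 8.5, y_budget = 5.5.
Reduced cost of radio spots: c₃ − yᵀa₃ = 34.5 − (8.5·3 + 5.5·2) = 34.5 − 36.5 = -2.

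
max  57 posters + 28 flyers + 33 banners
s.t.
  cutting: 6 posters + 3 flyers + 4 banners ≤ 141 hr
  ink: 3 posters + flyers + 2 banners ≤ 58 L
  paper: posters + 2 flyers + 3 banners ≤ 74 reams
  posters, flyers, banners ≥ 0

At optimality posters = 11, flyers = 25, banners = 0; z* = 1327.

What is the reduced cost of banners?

-5

Binding: cutting and ink. Non-binding: paper (13 unused).
Slack constraints have shadow price 0 (complementary slackness).
The binding rows give the dual system: 6·y_cutting + 3·y_ink = 57 and 3·y_cutting + 1·y_ink = 28.
→ y_cutting = 9 and y_ink = 1.
Reduced cost of banners: c₃ − yᵀa₃ = 33 − (9·4 + 1·2) = 33 − 38 = -5.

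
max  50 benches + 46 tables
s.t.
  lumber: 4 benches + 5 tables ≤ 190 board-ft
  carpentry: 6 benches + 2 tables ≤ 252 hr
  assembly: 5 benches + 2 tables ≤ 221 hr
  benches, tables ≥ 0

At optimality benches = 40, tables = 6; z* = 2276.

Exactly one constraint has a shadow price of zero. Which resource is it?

lumber: 190/190 (binding)
carpentry: 252/252 (binding)
assembly: 212/221 (slack 9)
By complementary slackness, a constraint with positive slack has shadow price 0 → assembly.

assembly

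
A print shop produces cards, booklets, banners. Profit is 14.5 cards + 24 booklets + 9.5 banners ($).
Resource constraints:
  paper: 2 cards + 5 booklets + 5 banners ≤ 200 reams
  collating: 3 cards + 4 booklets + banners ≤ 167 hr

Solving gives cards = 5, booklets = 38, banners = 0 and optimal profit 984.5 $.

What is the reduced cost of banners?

-4

Check each constraint at x*: paper 200/200 (tight); collating 167/167 (tight).
From A_Bᵀ y = c: 2·y_paper + 3·y_collating = 14.5; 5·y_paper + 4·y_collating = 24.
This yields shadow prices y_paper = 2, y_collating = 3.5.
Reduced cost of banners: c₃ − yᵀa₃ = 9.5 − (2·5 + 3.5·1) = 9.5 − 13.5 = -4.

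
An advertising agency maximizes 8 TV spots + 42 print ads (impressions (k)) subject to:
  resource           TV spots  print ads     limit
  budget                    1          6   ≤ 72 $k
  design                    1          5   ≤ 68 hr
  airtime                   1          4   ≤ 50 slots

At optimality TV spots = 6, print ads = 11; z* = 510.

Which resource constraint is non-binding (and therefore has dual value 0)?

design

budget: 72/72 (binding)
design: 61/68 (slack 7)
airtime: 50/50 (binding)
By complementary slackness, a constraint with positive slack has shadow price 0 → design.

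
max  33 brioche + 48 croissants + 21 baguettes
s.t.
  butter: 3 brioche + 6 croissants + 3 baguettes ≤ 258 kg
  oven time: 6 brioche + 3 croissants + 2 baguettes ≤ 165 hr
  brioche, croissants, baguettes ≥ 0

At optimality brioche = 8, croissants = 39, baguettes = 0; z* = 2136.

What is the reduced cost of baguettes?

Check each constraint at x*: butter 258/258 (tight); oven time 165/165 (tight).
The binding rows give the dual system: 3·y_butter + 6·y_oven time = 33 and 6·y_butter + 3·y_oven time = 48.
→ y_butter = 7 and y_oven time = 2.
Reduced cost of baguettes: c₃ − yᵀa₃ = 21 − (7·3 + 2·2) = 21 − 25 = -4.

-4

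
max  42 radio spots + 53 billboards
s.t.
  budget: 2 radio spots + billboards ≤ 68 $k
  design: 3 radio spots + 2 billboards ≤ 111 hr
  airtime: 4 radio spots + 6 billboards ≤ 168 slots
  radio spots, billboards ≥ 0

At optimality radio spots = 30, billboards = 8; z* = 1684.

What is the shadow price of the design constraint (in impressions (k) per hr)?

0

At the optimum: budget uses 68 of 68 (binding); design uses 106 of 111 (slack = 5); airtime uses 168 of 168 (binding).
Since design is not tight, its dual is 0.
The binding rows give the dual system: 2·y_budget + 4·y_airtime = 42 and 1·y_budget + 6·y_airtime = 53.
This yields shadow prices y_budget = 5, y_airtime = 8.
Shadow price of design = 0.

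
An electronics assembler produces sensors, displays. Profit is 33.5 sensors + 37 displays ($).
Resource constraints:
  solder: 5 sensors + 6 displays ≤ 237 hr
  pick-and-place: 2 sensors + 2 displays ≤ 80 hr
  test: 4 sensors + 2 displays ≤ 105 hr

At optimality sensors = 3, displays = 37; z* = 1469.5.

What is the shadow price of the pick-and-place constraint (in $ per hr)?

8

Binding: solder and pick-and-place. Non-binding: test (19 unused).
Slack constraints have shadow price 0 (complementary slackness).
The binding rows give the dual system: 5·y_solder + 2·y_pick-and-place = 33.5 and 6·y_solder + 2·y_pick-and-place = 37.
This yields shadow prices y_solder = 3.5, y_pick-and-place = 8.
Shadow price of pick-and-place = 8.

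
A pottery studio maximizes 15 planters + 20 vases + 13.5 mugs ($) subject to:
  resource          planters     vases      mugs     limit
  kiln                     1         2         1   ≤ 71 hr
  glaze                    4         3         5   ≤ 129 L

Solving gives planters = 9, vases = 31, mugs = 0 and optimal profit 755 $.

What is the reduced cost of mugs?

At the optimum: kiln uses 71 of 71 (binding); glaze uses 129 of 129 (binding).
The binding rows give the dual system: 1·y_kiln + 4·y_glaze = 15 and 2·y_kiln + 3·y_glaze = 20.
→ y_kiln = 7 and y_glaze = 2.
Reduced cost of mugs: c₃ − yᵀa₃ = 13.5 − (7·1 + 2·5) = 13.5 − 17 = -3.5.

-3.5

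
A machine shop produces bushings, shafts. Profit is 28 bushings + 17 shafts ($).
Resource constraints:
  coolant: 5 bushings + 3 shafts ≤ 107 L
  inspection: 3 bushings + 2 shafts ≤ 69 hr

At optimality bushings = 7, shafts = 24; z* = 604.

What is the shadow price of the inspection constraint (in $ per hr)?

At the optimum: coolant uses 107 of 107 (binding); inspection uses 69 of 69 (binding).
Dual feasibility on the basic columns requires 5·y_coolant + 3·y_inspection = 28, 3·y_coolant + 2·y_inspection = 17.
→ y_coolant = 5 and y_inspection = 1.
Shadow price of inspection = 1.

1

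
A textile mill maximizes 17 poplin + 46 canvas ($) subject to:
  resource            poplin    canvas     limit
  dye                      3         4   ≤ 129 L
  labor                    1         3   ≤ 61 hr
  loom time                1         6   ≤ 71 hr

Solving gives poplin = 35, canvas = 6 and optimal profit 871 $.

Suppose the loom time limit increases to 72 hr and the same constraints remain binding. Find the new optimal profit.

Check each constraint at x*: dye 129/129 (tight); labor 53/61 (slack 8); loom time 71/71 (tight).
Since labor is not tight, its dual is 0.
Dual feasibility on the basic columns requires 3·y_dye + 1·y_loom time = 17, 4·y_dye + 6·y_loom time = 46.
Solving: y_dye = 4, y_loom time = 5.
Δz = y_loom time·Δb = 5 × (1) = 5, so new z* = 871 + 5 = 876.

876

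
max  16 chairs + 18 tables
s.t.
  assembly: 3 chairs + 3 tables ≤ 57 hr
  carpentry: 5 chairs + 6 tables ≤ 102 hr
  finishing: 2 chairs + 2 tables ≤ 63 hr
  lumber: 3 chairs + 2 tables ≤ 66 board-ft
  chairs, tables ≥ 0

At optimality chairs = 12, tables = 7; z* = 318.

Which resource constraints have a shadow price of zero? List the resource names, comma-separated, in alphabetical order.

finishing, lumber

assembly: 57/57 (binding)
carpentry: 102/102 (binding)
finishing: 38/63 (slack 25)
lumber: 50/66 (slack 16)
By complementary slackness, a constraint with positive slack has shadow price 0 → finishing, lumber.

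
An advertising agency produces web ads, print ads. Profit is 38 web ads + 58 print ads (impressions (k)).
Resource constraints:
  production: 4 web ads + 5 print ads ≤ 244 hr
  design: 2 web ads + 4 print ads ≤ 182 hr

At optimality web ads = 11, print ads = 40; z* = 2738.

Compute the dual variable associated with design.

7

Both production and design are binding at x*.
The binding rows give the dual system: 4·y_production + 2·y_design = 38 and 5·y_production + 4·y_design = 58.
Solving: y_production = 6, y_design = 7.
Shadow price of design = 7.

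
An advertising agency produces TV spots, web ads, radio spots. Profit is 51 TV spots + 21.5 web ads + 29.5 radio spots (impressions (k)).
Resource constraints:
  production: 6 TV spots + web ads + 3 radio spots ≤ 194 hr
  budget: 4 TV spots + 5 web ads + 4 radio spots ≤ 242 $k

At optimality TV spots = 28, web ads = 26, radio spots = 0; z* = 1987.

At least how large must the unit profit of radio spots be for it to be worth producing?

31.5

Both production and budget are binding at x*.
From A_Bᵀ y = c: 6·y_production + 4·y_budget = 51; 1·y_production + 5·y_budget = 21.5.
→ y_production = 6.5 and y_budget = 3.
radio spots enters the basis when its profit ≥ yᵀa₃ = 6.5·3 + 3·4 = 31.5.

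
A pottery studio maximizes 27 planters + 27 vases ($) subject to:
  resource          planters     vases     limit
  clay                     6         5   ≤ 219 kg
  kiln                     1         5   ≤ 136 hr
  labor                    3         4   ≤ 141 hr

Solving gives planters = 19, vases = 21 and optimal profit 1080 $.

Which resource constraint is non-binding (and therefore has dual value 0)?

kiln

clay: 219/219 (binding)
kiln: 124/136 (slack 12)
labor: 141/141 (binding)
By complementary slackness, a constraint with positive slack has shadow price 0 → kiln.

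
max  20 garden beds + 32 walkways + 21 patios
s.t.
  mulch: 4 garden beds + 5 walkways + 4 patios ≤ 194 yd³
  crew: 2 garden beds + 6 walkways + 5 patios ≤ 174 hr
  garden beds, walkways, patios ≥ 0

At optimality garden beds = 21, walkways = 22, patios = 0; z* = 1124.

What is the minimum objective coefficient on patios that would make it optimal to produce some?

26

At the optimum: mulch uses 194 of 194 (binding); crew uses 174 of 174 (binding).
From A_Bᵀ y = c: 4·y_mulch + 2·y_crew = 20; 5·y_mulch + 6·y_crew = 32.
Solving: y_mulch = 4, y_crew = 2.
patios enters the basis when its profit ≥ yᵀa₃ = 4·4 + 2·5 = 26.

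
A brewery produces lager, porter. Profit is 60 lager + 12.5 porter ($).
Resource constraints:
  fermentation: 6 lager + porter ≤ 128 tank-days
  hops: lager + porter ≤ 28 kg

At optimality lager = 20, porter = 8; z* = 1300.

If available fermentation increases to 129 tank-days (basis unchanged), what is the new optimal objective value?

At the optimum: fermentation uses 128 of 128 (binding); hops uses 28 of 28 (binding).
Dual feasibility on the basic columns requires 6·y_fermentation + 1·y_hops = 60, 1·y_fermentation + 1·y_hops = 12.5.
This yields shadow prices y_fermentation = 9.5, y_hops = 3.
Δz = y_fermentation·Δb = 9.5 × (1) = 9.5, so new z* = 1300 + 9.5 = 1309.5.

1309.5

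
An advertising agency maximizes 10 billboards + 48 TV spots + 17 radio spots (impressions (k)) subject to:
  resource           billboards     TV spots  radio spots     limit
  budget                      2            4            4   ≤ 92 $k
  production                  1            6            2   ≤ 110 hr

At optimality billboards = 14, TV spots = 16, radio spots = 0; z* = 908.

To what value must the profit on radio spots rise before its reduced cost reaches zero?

20

Both budget and production are binding at x*.
Dual feasibility on the basic columns requires 2·y_budget + 1·y_production = 10, 4·y_budget + 6·y_production = 48.
Solving: y_budget = 1.5, y_production = 7.
radio spots enters the basis when its profit ≥ yᵀa₃ = 1.5·4 + 7·2 = 20.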